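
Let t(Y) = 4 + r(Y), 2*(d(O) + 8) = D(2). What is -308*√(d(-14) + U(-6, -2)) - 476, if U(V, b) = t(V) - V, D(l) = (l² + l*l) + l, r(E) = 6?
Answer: -476 - 308*√13 ≈ -1586.5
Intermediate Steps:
D(l) = l + 2*l² (D(l) = (l² + l²) + l = 2*l² + l = l + 2*l²)
d(O) = -3 (d(O) = -8 + (2*(1 + 2*2))/2 = -8 + (2*(1 + 4))/2 = -8 + (2*5)/2 = -8 + (½)*10 = -8 + 5 = -3)
t(Y) = 10 (t(Y) = 4 + 6 = 10)
U(V, b) = 10 - V
-308*√(d(-14) + U(-6, -2)) - 476 = -308*√(-3 + (10 - 1*(-6))) - 476 = -308*√(-3 + (10 + 6)) - 476 = -308*√(-3 + 16) - 476 = -308*√13 - 476 = -476 - 308*√13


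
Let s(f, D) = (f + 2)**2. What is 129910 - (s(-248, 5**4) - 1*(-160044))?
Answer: -90650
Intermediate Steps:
s(f, D) = (2 + f)**2
129910 - (s(-248, 5**4) - 1*(-160044)) = 129910 - ((2 - 248)**2 - 1*(-160044)) = 129910 - ((-246)**2 + 160044) = 129910 - (60516 + 160044) = 129910 - 1*220560 = 129910 - 220560 = -90650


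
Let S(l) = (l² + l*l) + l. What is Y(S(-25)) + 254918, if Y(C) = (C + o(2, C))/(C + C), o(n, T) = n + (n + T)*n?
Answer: 624552781/2450 ≈ 2.5492e+5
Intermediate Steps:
S(l) = l + 2*l² (S(l) = (l² + l²) + l = 2*l² + l = l + 2*l²)
o(n, T) = n + n*(T + n) (o(n, T) = n + (T + n)*n = n + n*(T + n))
Y(C) = (6 + 3*C)/(2*C) (Y(C) = (C + 2*(1 + C + 2))/(C + C) = (C + 2*(3 + C))/((2*C)) = (C + (6 + 2*C))*(1/(2*C)) = (6 + 3*C)*(1/(2*C)) = (6 + 3*C)/(2*C))
Y(S(-25)) + 254918 = (3/2 + 3/((-25*(1 + 2*(-25))))) + 254918 = (3/2 + 3/((-25*(1 - 50)))) + 254918 = (3/2 + 3/((-25*(-49)))) + 254918 = (3/2 + 3/1225) + 254918 = 3681/2450 + 254918 = 624552781/2450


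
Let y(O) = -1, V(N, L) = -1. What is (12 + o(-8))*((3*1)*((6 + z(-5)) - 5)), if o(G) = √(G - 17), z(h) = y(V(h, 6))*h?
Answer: 216 + 90*I ≈ 216.0 + 90.0*I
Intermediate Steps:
z(h) = -h
o(G) = √(-17 + G)
(12 + o(-8))*((3*1)*((6 + z(-5)) - 5)) = (12 + √(-17 - 8))*((3*1)*((6 - 1*(-5)) - 5)) = (12 + √(-25))*(3*((6 + 5) - 5)) = (12 + 5*I)*(3*(11 - 5)) = (12 + 5*I)*(3*6) = (12 + 5*I)*18 = 216 + 90*I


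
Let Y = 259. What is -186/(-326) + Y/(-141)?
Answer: -29104/22983 ≈ -1.2663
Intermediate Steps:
-186/(-326) + Y/(-141) = -186/(-326) + 259/(-141) = -186*(-1/326) + 259*(-1/141) = 93/163 - 259/141 = -29104/22983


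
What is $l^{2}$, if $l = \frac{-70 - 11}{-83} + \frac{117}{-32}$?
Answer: $\frac{50680161}{7054336} \approx 7.1843$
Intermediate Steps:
$l = - \frac{7119}{2656}$ ($l = \left(-81\right) \left(- \frac{1}{83}\right) + 117 \left(- \frac{1}{32}\right) = \frac{81}{83} - \frac{117}{32} = - \frac{7119}{2656} \approx -2.6803$)
$l^{2} = \left(- \frac{7119}{2656}\right)^{2} = \frac{50680161}{7054336}$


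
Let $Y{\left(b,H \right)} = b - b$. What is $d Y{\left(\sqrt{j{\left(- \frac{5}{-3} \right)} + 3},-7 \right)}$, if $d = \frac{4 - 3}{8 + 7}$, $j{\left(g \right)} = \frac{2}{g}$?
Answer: $0$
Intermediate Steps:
$Y{\left(b,H \right)} = 0$
$d = \frac{1}{15}$ ($d = 1 \cdot \frac{1}{15} = \frac{1}{15} \approx 0.066667$)
$d Y{\left(\sqrt{j{\left(- \frac{5}{-3} \right)} + 3},-7 \right)} = \frac{1}{15} \cdot 0 = 0$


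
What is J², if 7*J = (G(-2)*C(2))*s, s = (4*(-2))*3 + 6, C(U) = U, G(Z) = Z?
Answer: 5184/49 ≈ 105.80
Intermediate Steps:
s = -18 (s = -8*3 + 6 = -24 + 6 = -18)
J = 72/7 (J = (-2*2*(-18))/7 = (-4*(-18))/7 = (⅐)*72 = 72/7 ≈ 10.286)
J² = (72/7)² = 5184/49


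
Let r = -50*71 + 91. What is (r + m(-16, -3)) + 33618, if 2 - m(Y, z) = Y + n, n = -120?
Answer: 30297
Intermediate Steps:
m(Y, z) = 122 - Y (m(Y, z) = 2 - (Y - 120) = 2 - (-120 + Y) = 2 + (120 - Y) = 122 - Y)
r = -3459 (r = -3550 + 91 = -3459)
(r + m(-16, -3)) + 33618 = (-3459 + (122 - 1*(-16))) + 33618 = (-3459 + (122 + 16)) + 33618 = (-3459 + 138) + 33618 = -3321 + 33618 = 30297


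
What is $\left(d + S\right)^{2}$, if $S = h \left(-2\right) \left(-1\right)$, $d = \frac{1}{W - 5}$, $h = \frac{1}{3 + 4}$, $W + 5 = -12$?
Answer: $\frac{1369}{23716} \approx 0.057725$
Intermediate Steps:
$W = -17$ ($W = -5 - 12 = -17$)
$h = \frac{1}{7} \approx 0.14286$
$d = - \frac{1}{22}$ ($d = \frac{1}{-17 - 5} = \frac{1}{-22} = - \frac{1}{22} \approx -0.045455$)
$S = \frac{2}{7}$ ($S = \frac{1}{7} \left(-2\right) \left(-1\right) = \left(- \frac{2}{7}\right) \left(-1\right) = \frac{2}{7} \approx 0.28571$)
$\left(d + S\right)^{2} = \left(- \frac{1}{22} + \frac{2}{7}\right)^{2} = \left(\frac{37}{154}\right)^{2} = \frac{1369}{23716}$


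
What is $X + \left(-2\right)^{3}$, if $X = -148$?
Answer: $-156$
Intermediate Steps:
$X + \left(-2\right)^{3} = -148 + \left(-2\right)^{3} = -148 - 8 = -156$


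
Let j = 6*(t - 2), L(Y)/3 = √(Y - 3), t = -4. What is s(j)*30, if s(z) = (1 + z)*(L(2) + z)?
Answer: 37800 - 3150*I ≈ 37800.0 - 3150.0*I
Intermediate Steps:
L(Y) = 3*√(-3 + Y) (L(Y) = 3*√(Y - 3) = 3*√(-3 + Y))
j = -36 (j = 6*(-4 - 2) = 6*(-6) = -36)
s(z) = (1 + z)*(z + 3*I) (s(z) = (1 + z)*(3*√(-3 + 2) + z) = (1 + z)*(3*√(-1) + z) = (1 + z)*(3*I + z) = (1 + z)*(z + 3*I))
s(j)*30 = (-36 + (-36)² + 3*I + 3*I*(-36))*30 = (-36 + 1296 + 3*I - 108*I)*30 = (1260 - 105*I)*30 = 37800 - 3150*I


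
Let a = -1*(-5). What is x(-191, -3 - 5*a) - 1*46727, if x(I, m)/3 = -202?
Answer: -47333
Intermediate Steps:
a = 5
x(I, m) = -606 (x(I, m) = 3*(-202) = -606)
x(-191, -3 - 5*a) - 1*46727 = -606 - 1*46727 = -606 - 46727 = -47333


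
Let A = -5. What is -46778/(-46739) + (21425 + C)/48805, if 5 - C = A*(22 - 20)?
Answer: 657016890/456219379 ≈ 1.4401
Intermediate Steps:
C = 15 (C = 5 - (-5)*(22 - 20) = 5 - (-5)*2 = 5 - 1*(-10) = 5 + 10 = 15)
-46778/(-46739) + (21425 + C)/48805 = -46778/(-46739) + (21425 + 15)/48805 = -46778*(-1/46739) + 21440*(1/48805) = 46778/46739 + 4288/9761 = 657016890/456219379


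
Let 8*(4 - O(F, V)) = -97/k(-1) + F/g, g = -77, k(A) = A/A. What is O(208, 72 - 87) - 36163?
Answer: -22266267/616 ≈ -36147.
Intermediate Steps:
k(A) = 1
O(F, V) = 129/8 + F/616 (O(F, V) = 4 - (-97/1 + F/(-77))/8 = 4 - (-97*1 + F*(-1/77))/8 = 4 - (-97 - F/77)/8 = 4 + (97/8 + F/616) = 129/8 + F/616)
O(208, 72 - 87) - 36163 = (129/8 + (1/616)*208) - 36163 = (129/8 + 26/77) - 36163 = 10141/616 - 36163 = -22266267/616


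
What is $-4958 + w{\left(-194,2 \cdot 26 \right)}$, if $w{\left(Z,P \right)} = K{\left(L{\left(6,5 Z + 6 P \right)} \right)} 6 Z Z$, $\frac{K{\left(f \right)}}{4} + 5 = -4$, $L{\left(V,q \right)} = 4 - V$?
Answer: $-8134334$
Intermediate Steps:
$K{\left(f \right)} = -36$ ($K{\left(f \right)} = -20 + 4 \left(-4\right) = -20 - 16 = -36$)
$w{\left(Z,P \right)} = - 216 Z^{2}$ ($w{\left(Z,P \right)} = \left(-36\right) 6 Z Z = - 216 Z^{2}$)
$-4958 + w{\left(-194,2 \cdot 26 \right)} = -4958 - 216 \left(-194\right)^{2} = -4958 - 8129376 = -8134334$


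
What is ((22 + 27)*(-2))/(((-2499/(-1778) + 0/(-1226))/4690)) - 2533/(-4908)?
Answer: -27284575979/83436 ≈ -3.2701e+5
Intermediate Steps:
((22 + 27)*(-2))/(((-2499/(-1778) + 0/(-1226))/4690)) - 2533/(-4908) = (49*(-2))/(((-2499*(-1/1778) + 0*(-1/1226))*(1/4690))) - 2533*(-1/4908) = -98*4690/(357/254 + 0) + 2533/4908 = -98/((357/254)*(1/4690)) + 2533/4908 = -98/51/170180 + 2533/4908 = -98*170180/51 + 2533/4908 = -16677640/51 + 2533/4908 = -27284575979/83436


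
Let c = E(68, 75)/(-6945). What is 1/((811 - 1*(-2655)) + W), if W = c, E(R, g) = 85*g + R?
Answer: 6945/24064927 ≈ 0.00028859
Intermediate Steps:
E(R, g) = R + 85*g
c = -6443/6945 (c = (68 + 85*75)/(-6945) = (68 + 6375)*(-1/6945) = 6443*(-1/6945) = -6443/6945 ≈ -0.92772)
W = -6443/6945 ≈ -0.92772
1/((811 - 1*(-2655)) + W) = 1/((811 - 1*(-2655)) - 6443/6945) = 1/((811 + 2655) - 6443/6945) = 1/(3466 - 6443/6945) = 1/(24064927/6945) = 6945/24064927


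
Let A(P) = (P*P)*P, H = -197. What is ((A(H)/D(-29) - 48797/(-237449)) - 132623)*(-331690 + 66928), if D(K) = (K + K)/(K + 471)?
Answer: -105980813432432728614/6886021 ≈ -1.5391e+13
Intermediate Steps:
D(K) = 2*K/(471 + K) (D(K) = (2*K)/(471 + K) = 2*K/(471 + K))
A(P) = P³ (A(P) = P²*P = P³)
((A(H)/D(-29) - 48797/(-237449)) - 132623)*(-331690 + 66928) = (((-197)³/((2*(-29)/(471 - 29))) - 48797/(-237449)) - 132623)*(-331690 + 66928) = ((-7645373/(2*(-29)/442) - 48797*(-1/237449)) - 132623)*(-264762) = ((-7645373/(2*(-29)*(1/442)) + 48797/237449) - 132623)*(-264762) = ((-7645373/(-29/221) + 48797/237449) - 132623)*(-264762) = ((-7645373*(-221/29) + 48797/237449) - 132623)*(-264762) = ((1689627433/29 + 48797/237449) - 132623)*(-264762) = (401200345753530/6886021 - 132623)*(-264762) = (400287100990447/6886021)*(-264762) = -105980813432432728614/6886021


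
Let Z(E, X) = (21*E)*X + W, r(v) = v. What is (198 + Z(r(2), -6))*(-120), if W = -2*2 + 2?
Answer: 6720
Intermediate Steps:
W = -2 (W = -4 + 2 = -2)
Z(E, X) = -2 + 21*E*X (Z(E, X) = (21*E)*X - 2 = 21*E*X - 2 = -2 + 21*E*X)
(198 + Z(r(2), -6))*(-120) = (198 + (-2 + 21*2*(-6)))*(-120) = (198 + (-2 - 252))*(-120) = (198 - 254)*(-120) = -56*(-120) = 6720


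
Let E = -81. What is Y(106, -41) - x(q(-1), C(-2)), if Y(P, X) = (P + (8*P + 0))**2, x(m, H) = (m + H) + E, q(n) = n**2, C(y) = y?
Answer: 910198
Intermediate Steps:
x(m, H) = -81 + H + m (x(m, H) = (m + H) - 81 = (H + m) - 81 = -81 + H + m)
Y(P, X) = 81*P**2 (Y(P, X) = (P + 8*P)**2 = (9*P)**2 = 81*P**2)
Y(106, -41) - x(q(-1), C(-2)) = 81*106**2 - (-81 - 2 + (-1)**2) = 81*11236 - (-81 - 2 + 1) = 910116 - 1*(-82) = 910116 + 82 = 910198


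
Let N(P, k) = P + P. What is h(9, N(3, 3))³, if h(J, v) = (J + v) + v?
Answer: 9261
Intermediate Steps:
N(P, k) = 2*P
h(J, v) = J + 2*v
h(9, N(3, 3))³ = (9 + 2*(2*3))³ = (9 + 2*6)³ = (9 + 12)³ = 21³ = 9261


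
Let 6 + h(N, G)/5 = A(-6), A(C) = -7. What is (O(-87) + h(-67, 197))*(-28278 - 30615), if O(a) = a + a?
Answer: 14075427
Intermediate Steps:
h(N, G) = -65 (h(N, G) = -30 + 5*(-7) = -30 - 35 = -65)
O(a) = 2*a
(O(-87) + h(-67, 197))*(-28278 - 30615) = (2*(-87) - 65)*(-28278 - 30615) = (-174 - 65)*(-58893) = -239*(-58893) = 14075427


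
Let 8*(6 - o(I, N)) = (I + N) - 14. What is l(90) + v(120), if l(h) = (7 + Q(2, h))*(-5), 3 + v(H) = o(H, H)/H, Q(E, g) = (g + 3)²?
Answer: -20775929/480 ≈ -43283.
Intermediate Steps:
Q(E, g) = (3 + g)²
o(I, N) = 31/4 - I/8 - N/8 (o(I, N) = 6 - ((I + N) - 14)/8 = 6 - (-14 + I + N)/8 = 6 + (7/4 - I/8 - N/8) = 31/4 - I/8 - N/8)
v(H) = -3 + (31/4 - H/4)/H (v(H) = -3 + (31/4 - H/8 - H/8)/H = -3 + (31/4 - H/4)/H)
l(h) = -35 - 5*(3 + h)² (l(h) = (7 + (3 + h)²)*(-5) = -35 - 5*(3 + h)²)
l(90) + v(120) = (-35 - 5*(3 + 90)²) + (¼)*(31 - 13*120)/120 = (-35 - 5*93²) + (¼)*(1/120)*(31 - 1560) = (-35 - 5*8649) + (¼)*(1/120)*(-1529) = (-35 - 43245) - 1529/480 = -43280 - 1529/480 = -20775929/480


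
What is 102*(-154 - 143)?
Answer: -30294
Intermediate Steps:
102*(-154 - 143) = 102*(-297) = -30294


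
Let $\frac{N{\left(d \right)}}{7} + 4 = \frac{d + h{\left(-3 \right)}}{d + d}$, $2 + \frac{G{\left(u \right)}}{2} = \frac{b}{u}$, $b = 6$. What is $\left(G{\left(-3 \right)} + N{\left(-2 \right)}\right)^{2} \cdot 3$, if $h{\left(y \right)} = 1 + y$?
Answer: $2523$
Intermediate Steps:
$G{\left(u \right)} = -4 + \frac{12}{u}$ ($G{\left(u \right)} = -4 + 2 \frac{6}{u} = -4 + \frac{12}{u}$)
$N{\left(d \right)} = -28 + \frac{7 \left(-2 + d\right)}{2 d}$ ($N{\left(d \right)} = -28 + 7 \frac{d + \left(1 - 3\right)}{d + d} = -28 + 7 \frac{d - 2}{2 d} = -28 + 7 \left(-2 + d\right) \frac{1}{2 d} = -28 + 7 \frac{-2 + d}{2 d} = -28 + \frac{7 \left(-2 + d\right)}{2 d}$)
$\left(G{\left(-3 \right)} + N{\left(-2 \right)}\right)^{2} \cdot 3 = \left(\left(-4 + \frac{12}{-3}\right) - \left(\frac{49}{2} + \frac{7}{-2}\right)\right)^{2} \cdot 3 = \left(\left(-4 + 12 \left(- \frac{1}{3}\right)\right) - 21\right)^{2} \cdot 3 = \left(\left(-4 - 4\right) + \left(- \frac{49}{2} + \frac{7}{2}\right)\right)^{2} \cdot 3 = \left(-8 - 21\right)^{2} \cdot 3 = \left(-29\right)^{2} \cdot 3 = 841 \cdot 3 = 2523$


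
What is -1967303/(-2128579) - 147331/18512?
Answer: -277186959513/39404254448 ≈ -7.0344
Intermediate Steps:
-1967303/(-2128579) - 147331/18512 = -1967303*(-1/2128579) - 147331*1/18512 = 1967303/2128579 - 147331/18512 = -277186959513/39404254448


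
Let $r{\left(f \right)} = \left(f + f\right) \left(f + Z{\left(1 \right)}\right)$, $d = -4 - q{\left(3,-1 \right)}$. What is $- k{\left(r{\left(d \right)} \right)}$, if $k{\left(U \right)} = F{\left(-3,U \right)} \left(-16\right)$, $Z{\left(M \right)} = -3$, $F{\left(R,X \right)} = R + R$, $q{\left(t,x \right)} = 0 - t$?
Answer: $-96$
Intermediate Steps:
$q{\left(t,x \right)} = - t$
$F{\left(R,X \right)} = 2 R$
$d = -1$ ($d = -4 - \left(-1\right) 3 = -4 - -3 = -4 + 3 = -1$)
$r{\left(f \right)} = 2 f \left(-3 + f\right)$ ($r{\left(f \right)} = \left(f + f\right) \left(f - 3\right) = 2 f \left(-3 + f\right)$)
$k{\left(U \right)} = 96$ ($k{\left(U \right)} = 2 \left(-3\right) \left(-16\right) = \left(-6\right) \left(-16\right) = 96$)
$- k{\left(r{\left(d \right)} \right)} = \left(-1\right) 96 = -96$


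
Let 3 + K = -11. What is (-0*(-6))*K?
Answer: 0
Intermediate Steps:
K = -14 (K = -3 - 11 = -14)
(-0*(-6))*K = -0*(-6)*(-14) = -13*0*(-14) = 0*(-14) = 0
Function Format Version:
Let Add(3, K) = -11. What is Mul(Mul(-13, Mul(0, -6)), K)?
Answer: 0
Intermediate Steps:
K = -14 (K = Add(-3, -11) = -14)
Mul(Mul(-13, Mul(0, -6)), K) = Mul(Mul(-13, Mul(0, -6)), -14) = Mul(Mul(-13, 0), -14) = Mul(0, -14) = 0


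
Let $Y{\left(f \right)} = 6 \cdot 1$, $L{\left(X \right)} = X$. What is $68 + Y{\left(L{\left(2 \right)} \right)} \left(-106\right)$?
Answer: $-568$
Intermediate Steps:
$Y{\left(f \right)} = 6$
$68 + Y{\left(L{\left(2 \right)} \right)} \left(-106\right) = 68 + 6 \left(-106\right) = 68 - 636 = -568$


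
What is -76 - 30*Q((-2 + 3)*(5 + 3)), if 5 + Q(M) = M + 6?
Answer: -346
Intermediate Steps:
Q(M) = 1 + M (Q(M) = -5 + (M + 6) = -5 + (6 + M) = 1 + M)
-76 - 30*Q((-2 + 3)*(5 + 3)) = -76 - 30*(1 + (-2 + 3)*(5 + 3)) = -76 - 30*(1 + 1*8) = -76 - 30*(1 + 8) = -76 - 30*9 = -76 - 270 = -346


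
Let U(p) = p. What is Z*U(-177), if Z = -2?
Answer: 354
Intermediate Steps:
Z*U(-177) = -2*(-177) = 354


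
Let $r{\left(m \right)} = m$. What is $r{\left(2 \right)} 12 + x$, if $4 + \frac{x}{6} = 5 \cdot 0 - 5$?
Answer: $-30$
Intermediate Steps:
$x = -54$ ($x = -24 + 6 \left(5 \cdot 0 - 5\right) = -24 + 6 \left(0 - 5\right) = -24 + 6 \left(-5\right) = -24 - 30 = -54$)
$r{\left(2 \right)} 12 + x = 2 \cdot 12 - 54 = 24 - 54 = -30$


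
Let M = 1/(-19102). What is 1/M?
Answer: -19102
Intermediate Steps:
M = -1/19102 ≈ -5.2351e-5
1/M = 1/(-1/19102) = -19102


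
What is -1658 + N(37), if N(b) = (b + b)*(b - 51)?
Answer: -2694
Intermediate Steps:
N(b) = 2*b*(-51 + b) (N(b) = (2*b)*(-51 + b) = 2*b*(-51 + b))
-1658 + N(37) = -1658 + 2*37*(-51 + 37) = -1658 + 2*37*(-14) = -1658 - 1036 = -2694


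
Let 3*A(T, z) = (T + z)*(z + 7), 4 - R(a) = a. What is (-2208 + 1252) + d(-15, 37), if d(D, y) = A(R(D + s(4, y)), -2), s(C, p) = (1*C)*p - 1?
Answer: -3518/3 ≈ -1172.7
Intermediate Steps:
s(C, p) = -1 + C*p (s(C, p) = C*p - 1 = -1 + C*p)
R(a) = 4 - a
A(T, z) = (7 + z)*(T + z)/3 (A(T, z) = ((T + z)*(z + 7))/3 = ((T + z)*(7 + z))/3 = ((7 + z)*(T + z))/3 = (7 + z)*(T + z)/3)
d(D, y) = 5 - 20*y/3 - 5*D/3 (d(D, y) = (1/3)*(-2)**2 + 7*(4 - (D + (-1 + 4*y)))/3 + (7/3)*(-2) + (1/3)*(4 - (D + (-1 + 4*y)))*(-2) = (1/3)*4 + 7*(4 - (-1 + D + 4*y))/3 - 14/3 + (1/3)*(4 - (-1 + D + 4*y))*(-2) = 4/3 + 7*(4 + (1 - D - 4*y))/3 - 14/3 + (1/3)*(4 + (1 - D - 4*y))*(-2) = 4/3 + 7*(5 - D - 4*y)/3 - 14/3 + (1/3)*(5 - D - 4*y)*(-2) = 4/3 + (35/3 - 28*y/3 - 7*D/3) - 14/3 + (-10/3 + 2*D/3 + 8*y/3) = 5 - 20*y/3 - 5*D/3)
(-2208 + 1252) + d(-15, 37) = (-2208 + 1252) + (5 - 20/3*37 - 5/3*(-15)) = -956 + (5 - 740/3 + 25) = -956 - 650/3 = -3518/3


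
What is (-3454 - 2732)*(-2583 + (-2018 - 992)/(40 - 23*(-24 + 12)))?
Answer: 1266951567/79 ≈ 1.6037e+7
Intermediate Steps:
(-3454 - 2732)*(-2583 + (-2018 - 992)/(40 - 23*(-24 + 12))) = -6186*(-2583 - 3010/(40 - 23*(-12))) = -6186*(-2583 - 3010/(40 + 276)) = -6186*(-2583 - 3010/316) = -6186*(-2583 - 3010*1/316) = -6186*(-2583 - 1505/158) = -6186*(-409619/158) = 1266951567/79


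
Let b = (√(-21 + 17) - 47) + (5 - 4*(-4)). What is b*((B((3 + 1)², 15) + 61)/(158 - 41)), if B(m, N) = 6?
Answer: -134/9 + 134*I/117 ≈ -14.889 + 1.1453*I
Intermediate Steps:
b = -26 + 2*I (b = (√(-4) - 47) + (5 + 16) = (2*I - 47) + 21 = (-47 + 2*I) + 21 = -26 + 2*I ≈ -26.0 + 2.0*I)
b*((B((3 + 1)², 15) + 61)/(158 - 41)) = (-26 + 2*I)*((6 + 61)/(158 - 41)) = (-26 + 2*I)*(67/117) = -134/9 + 134*I/117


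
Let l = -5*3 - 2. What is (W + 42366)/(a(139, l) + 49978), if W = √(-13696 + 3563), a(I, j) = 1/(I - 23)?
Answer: 71224/84021 + 116*I*√10133/5797449 ≈ 0.84769 + 0.0020141*I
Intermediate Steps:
l = -17 (l = -15 - 2 = -17)
a(I, j) = 1/(-23 + I)
W = I*√10133 (W = √(-10133) = I*√10133 ≈ 100.66*I)
(W + 42366)/(a(139, l) + 49978) = (I*√10133 + 42366)/(1/(-23 + 139) + 49978) = (42366 + I*√10133)/(1/116 + 49978) = (42366 + I*√10133)/(5797449/116) = (42366 + I*√10133)*(116/5797449) = 71224/84021 + 116*I*√10133/5797449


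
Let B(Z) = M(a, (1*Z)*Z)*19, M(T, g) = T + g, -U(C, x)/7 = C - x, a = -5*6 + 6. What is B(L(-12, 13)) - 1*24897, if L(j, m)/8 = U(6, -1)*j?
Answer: 420399351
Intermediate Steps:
a = -24 (a = -30 + 6 = -24)
U(C, x) = -7*C + 7*x (U(C, x) = -7*(C - x) = -7*C + 7*x)
L(j, m) = -392*j (L(j, m) = 8*((-7*6 + 7*(-1))*j) = 8*((-42 - 7)*j) = 8*(-49*j) = -392*j)
B(Z) = -456 + 19*Z**2 (B(Z) = (-24 + (1*Z)*Z)*19 = (-24 + Z*Z)*19 = (-24 + Z**2)*19 = -456 + 19*Z**2)
B(L(-12, 13)) - 1*24897 = (-456 + 19*(-392*(-12))**2) - 1*24897 = (-456 + 19*4704**2) - 24897 = (-456 + 19*22127616) - 24897 = (-456 + 420424704) - 24897 = 420424248 - 24897 = 420399351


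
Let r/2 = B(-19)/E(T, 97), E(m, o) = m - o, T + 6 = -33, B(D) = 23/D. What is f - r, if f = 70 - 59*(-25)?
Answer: 1996117/1292 ≈ 1545.0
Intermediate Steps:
T = -39 (T = -6 - 33 = -39)
f = 1545 (f = 70 + 1475 = 1545)
r = 23/1292 (r = 2*((23/(-19))/(-39 - 1*97)) = 2*((23*(-1/19))/(-39 - 97)) = 2*(-23/19/(-136)) = 2*(-23/19*(-1/136)) = 2*(23/2584) = 23/1292 ≈ 0.017802)
f - r = 1545 - 1*23/1292 = 1545 - 23/1292 = 1996117/1292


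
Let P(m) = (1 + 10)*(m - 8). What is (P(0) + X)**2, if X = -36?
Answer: 15376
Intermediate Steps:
P(m) = -88 + 11*m (P(m) = 11*(-8 + m) = -88 + 11*m)
(P(0) + X)**2 = ((-88 + 11*0) - 36)**2 = ((-88 + 0) - 36)**2 = (-88 - 36)**2 = (-124)**2 = 15376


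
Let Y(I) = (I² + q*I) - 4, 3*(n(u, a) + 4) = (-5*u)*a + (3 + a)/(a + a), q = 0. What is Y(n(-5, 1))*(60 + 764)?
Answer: 17304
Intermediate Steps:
n(u, a) = -4 - 5*a*u/3 + (3 + a)/(6*a) (n(u, a) = -4 + ((-5*u)*a + (3 + a)/(a + a))/3 = -4 + (-5*a*u + (3 + a)/((2*a)))/3 = -4 + (-5*a*u + (3 + a)*(1/(2*a)))/3 = -4 + (-5*a*u + (3 + a)/(2*a))/3 = -4 + ((3 + a)/(2*a) - 5*a*u)/3 = -4 + (-5*a*u/3 + (3 + a)/(6*a)) = -4 - 5*a*u/3 + (3 + a)/(6*a))
Y(I) = -4 + I² (Y(I) = (I² + 0*I) - 4 = (I² + 0) - 4 = I² - 4 = -4 + I²)
Y(n(-5, 1))*(60 + 764) = (-4 + ((⅙)*(3 - 1*1*(23 + 10*1*(-5)))/1)²)*(60 + 764) = (-4 + ((⅙)*1*(3 - 1*1*(23 - 50)))²)*824 = (-4 + ((⅙)*1*(3 - 1*1*(-27)))²)*824 = (-4 + ((⅙)*1*(3 + 27))²)*824 = (-4 + ((⅙)*1*30)²)*824 = (-4 + 5²)*824 = (-4 + 25)*824 = 21*824 = 17304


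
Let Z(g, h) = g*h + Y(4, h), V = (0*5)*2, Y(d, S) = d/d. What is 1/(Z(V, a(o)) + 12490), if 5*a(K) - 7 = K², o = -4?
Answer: 1/12491 ≈ 8.0058e-5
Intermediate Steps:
Y(d, S) = 1
a(K) = 7/5 + K²/5
V = 0 (V = 0*2 = 0)
Z(g, h) = 1 + g*h (Z(g, h) = g*h + 1 = 1 + g*h)
1/(Z(V, a(o)) + 12490) = 1/((1 + 0*(7/5 + (⅕)*(-4)²)) + 12490) = 1/((1 + 0*(7/5 + (⅕)*16)) + 12490) = 1/((1 + 0*(7/5 + 16/5)) + 12490) = 1/((1 + 0*(23/5)) + 12490) = 1/((1 + 0) + 12490) = 1/(1 + 12490) = 1/12491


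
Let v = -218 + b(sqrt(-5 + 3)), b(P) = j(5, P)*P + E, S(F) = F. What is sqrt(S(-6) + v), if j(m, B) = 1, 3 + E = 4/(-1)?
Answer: sqrt(-231 + I*sqrt(2)) ≈ 0.04652 + 15.199*I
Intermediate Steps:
E = -7 (E = -3 + 4/(-1) = -3 + 4*(-1) = -3 - 4 = -7)
b(P) = -7 + P (b(P) = 1*P - 7 = P - 7 = -7 + P)
v = -225 + I*sqrt(2) (v = -218 + (-7 + sqrt(-5 + 3)) = -218 + (-7 + sqrt(-2)) = -218 + (-7 + I*sqrt(2)) = -225 + I*sqrt(2) ≈ -225.0 + 1.4142*I)
sqrt(S(-6) + v) = sqrt(-6 + (-225 + I*sqrt(2))) = sqrt(-231 + I*sqrt(2))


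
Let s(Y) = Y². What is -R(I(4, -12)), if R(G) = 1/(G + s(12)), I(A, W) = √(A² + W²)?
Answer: -9/1286 + √10/5144 ≈ -0.0063837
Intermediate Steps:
R(G) = 1/(144 + G) (R(G) = 1/(G + 12²) = 1/(G + 144) = 1/(144 + G))
-R(I(4, -12)) = -1/(144 + √(4² + (-12)²)) = -1/(144 + √(16 + 144)) = -1/(144 + √160) = -1/(144 + 4*√10)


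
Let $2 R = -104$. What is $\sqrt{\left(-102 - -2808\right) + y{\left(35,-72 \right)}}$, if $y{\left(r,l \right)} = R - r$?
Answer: $3 \sqrt{291} \approx 51.176$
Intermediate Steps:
$R = -52$ ($R = \frac{1}{2} \left(-104\right) = -52$)
$y{\left(r,l \right)} = -52 - r$
$\sqrt{\left(-102 - -2808\right) + y{\left(35,-72 \right)}} = \sqrt{\left(-102 - -2808\right) - 87} = \sqrt{\left(-102 + 2808\right) - 87} = \sqrt{2706 - 87} = \sqrt{2619} = 3 \sqrt{291}$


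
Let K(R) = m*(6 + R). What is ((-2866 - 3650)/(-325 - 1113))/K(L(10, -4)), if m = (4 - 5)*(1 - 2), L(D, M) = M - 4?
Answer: -1629/719 ≈ -2.2656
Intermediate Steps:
L(D, M) = -4 + M
m = 1 (m = -1*(-1) = 1)
K(R) = 6 + R (K(R) = 1*(6 + R) = 6 + R)
((-2866 - 3650)/(-325 - 1113))/K(L(10, -4)) = ((-2866 - 3650)/(-325 - 1113))/(6 + (-4 - 4)) = (-6516/(-1438))/(6 - 8) = -6516*(-1/1438)/(-2) = (3258/719)*(-½) = -1629/719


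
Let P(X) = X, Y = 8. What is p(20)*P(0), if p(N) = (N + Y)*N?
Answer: 0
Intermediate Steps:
p(N) = N*(8 + N) (p(N) = (N + 8)*N = (8 + N)*N = N*(8 + N))
p(20)*P(0) = (20*(8 + 20))*0 = (20*28)*0 = 560*0 = 0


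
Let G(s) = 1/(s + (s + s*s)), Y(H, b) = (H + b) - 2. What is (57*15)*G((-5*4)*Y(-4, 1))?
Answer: 57/680 ≈ 0.083824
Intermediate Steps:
Y(H, b) = -2 + H + b
G(s) = 1/(s² + 2*s) (G(s) = 1/(s + (s + s²)) = 1/(s² + 2*s))
(57*15)*G((-5*4)*Y(-4, 1)) = (57*15)*(1/((((-5*4)*(-2 - 4 + 1)))*(2 + (-5*4)*(-2 - 4 + 1)))) = 855*(1/(((-20*(-5)))*(2 - 20*(-5)))) = 855*(1/(100*(2 + 100))) = 855*((1/100)/102) = 855*((1/100)*(1/102)) = 855*(1/10200) = 57/680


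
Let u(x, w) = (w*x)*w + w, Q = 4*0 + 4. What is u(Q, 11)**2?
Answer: 245025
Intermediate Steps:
Q = 4 (Q = 0 + 4 = 4)
u(x, w) = w + x*w**2 (u(x, w) = x*w**2 + w = w + x*w**2)
u(Q, 11)**2 = (11*(1 + 11*4))**2 = (11*(1 + 44))**2 = (11*45)**2 = 495**2 = 245025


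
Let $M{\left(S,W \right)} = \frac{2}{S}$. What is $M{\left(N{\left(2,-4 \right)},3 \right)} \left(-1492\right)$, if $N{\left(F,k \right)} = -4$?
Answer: $746$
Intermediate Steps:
$M{\left(N{\left(2,-4 \right)},3 \right)} \left(-1492\right) = \frac{2}{-4} \left(-1492\right) = 2 \left(- \frac{1}{4}\right) \left(-1492\right) = \left(- \frac{1}{2}\right) \left(-1492\right) = 746$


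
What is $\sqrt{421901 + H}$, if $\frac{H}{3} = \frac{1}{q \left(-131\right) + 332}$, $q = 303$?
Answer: $\frac{\sqrt{653646291800138}}{39361} \approx 649.54$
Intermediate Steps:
$H = - \frac{3}{39361}$ ($H = \frac{3}{303 \left(-131\right) + 332} = \frac{3}{-39693 + 332} = \frac{3}{-39361} = 3 \left(- \frac{1}{39361}\right) = - \frac{3}{39361} \approx -7.6218 \cdot 10^{-5}$)
$\sqrt{421901 + H} = \sqrt{421901 - \frac{3}{39361}} = \sqrt{\frac{16606445258}{39361}} = \frac{\sqrt{653646291800138}}{39361}$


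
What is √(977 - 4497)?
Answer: 8*I*√55 ≈ 59.33*I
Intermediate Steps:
√(977 - 4497) = √(-3520) = 8*I*√55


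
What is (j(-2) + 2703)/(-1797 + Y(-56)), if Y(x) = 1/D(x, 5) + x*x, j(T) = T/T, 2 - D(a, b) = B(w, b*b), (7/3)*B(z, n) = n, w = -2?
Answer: 20618/10209 ≈ 2.0196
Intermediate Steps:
B(z, n) = 3*n/7
D(a, b) = 2 - 3*b²/7 (D(a, b) = 2 - 3*b*b/7 = 2 - 3*b²/7)
j(T) = 1
Y(x) = -7/61 + x² (Y(x) = 1/(2 - 3/7*5²) + x*x = 1/(2 - 3/7*25) + x² = 1/(2 - 75/7) + x² = 1/(-61/7) + x² = -7/61 + x²)
(j(-2) + 2703)/(-1797 + Y(-56)) = (1 + 2703)/(-1797 + (-7/61 + (-56)²)) = 2704/(-1797 + (-7/61 + 3136)) = 2704/(-1797 + 191289/61) = 2704/(81672/61) = 2704*(61/81672) = 20618/10209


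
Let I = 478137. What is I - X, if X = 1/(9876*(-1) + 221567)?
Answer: 101217299666/211691 ≈ 4.7814e+5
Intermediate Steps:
X = 1/211691 (X = 1/(-9876 + 221567) = 1/211691 ≈ 4.7239e-6)
I - X = 478137 - 1*1/211691 = 478137 - 1/211691 = 101217299666/211691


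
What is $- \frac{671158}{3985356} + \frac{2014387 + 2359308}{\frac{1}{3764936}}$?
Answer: $\frac{32812794473203780981}{1992678} \approx 1.6467 \cdot 10^{13}$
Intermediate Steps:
$- \frac{671158}{3985356} + \frac{2014387 + 2359308}{\frac{1}{3764936}} = \left(-671158\right) \frac{1}{3985356} + 4373695 \frac{1}{\frac{1}{3764936}} = - \frac{335579}{1992678} + 4373695 \cdot 3764936 = - \frac{335579}{1992678} + 16466681758520 = \frac{32812794473203780981}{1992678}$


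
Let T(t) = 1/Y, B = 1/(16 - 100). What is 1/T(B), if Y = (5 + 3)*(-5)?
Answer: -40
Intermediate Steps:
Y = -40 (Y = 8*(-5) = -40)
B = -1/84 (B = 1/(-84) = -1/84 ≈ -0.011905)
T(t) = -1/40 (T(t) = 1/(-40) = -1/40)
1/T(B) = 1/(-1/40) = -40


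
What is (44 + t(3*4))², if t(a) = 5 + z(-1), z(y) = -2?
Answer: 2209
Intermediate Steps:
t(a) = 3 (t(a) = 5 - 2 = 3)
(44 + t(3*4))² = (44 + 3)² = 47² = 2209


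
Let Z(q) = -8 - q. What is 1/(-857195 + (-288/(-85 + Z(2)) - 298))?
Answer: -95/81461547 ≈ -1.1662e-6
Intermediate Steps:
1/(-857195 + (-288/(-85 + Z(2)) - 298)) = 1/(-857195 + (-288/(-85 + (-8 - 1*2)) - 298)) = 1/(-857195 + (-288/(-85 + (-8 - 2)) - 298)) = 1/(-857195 + (-288/(-85 - 10) - 298)) = 1/(-857195 + (-288/(-95) - 298)) = 1/(-857195 + (-288*(-1/95) - 298)) = 1/(-857195 + (288/95 - 298)) = 1/(-857195 - 28022/95) = 1/(-81461547/95) = -95/81461547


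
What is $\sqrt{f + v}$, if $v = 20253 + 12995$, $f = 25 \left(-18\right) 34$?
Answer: $2 \sqrt{4487} \approx 133.97$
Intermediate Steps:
$f = -15300$ ($f = \left(-450\right) 34 = -15300$)
$v = 33248$
$\sqrt{f + v} = \sqrt{-15300 + 33248} = \sqrt{17948} = 2 \sqrt{4487}$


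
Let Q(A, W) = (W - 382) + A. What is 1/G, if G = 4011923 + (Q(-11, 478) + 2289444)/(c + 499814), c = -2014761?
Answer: 1514947/6077848423552 ≈ 2.4926e-7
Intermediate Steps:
Q(A, W) = -382 + A + W (Q(A, W) = (-382 + W) + A = -382 + A + W)
G = 6077848423552/1514947 (G = 4011923 + ((-382 - 11 + 478) + 2289444)/(-2014761 + 499814) = 4011923 + (85 + 2289444)/(-1514947) = 4011923 + 2289529*(-1/1514947) = 4011923 - 2289529/1514947 = 6077848423552/1514947 ≈ 4.0119e+6)
1/G = 1/(6077848423552/1514947) = 1514947/6077848423552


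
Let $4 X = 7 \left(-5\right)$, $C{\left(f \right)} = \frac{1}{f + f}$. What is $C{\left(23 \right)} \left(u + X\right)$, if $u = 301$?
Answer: $\frac{1169}{184} \approx 6.3533$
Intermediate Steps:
$C{\left(f \right)} = \frac{1}{2 f}$
$X = - \frac{35}{4}$ ($X = \frac{7 \left(-5\right)}{4} = \frac{1}{4} \left(-35\right) = - \frac{35}{4} \approx -8.75$)
$C{\left(23 \right)} \left(u + X\right) = \frac{1}{2 \cdot 23} \left(301 - \frac{35}{4}\right) = \frac{1}{2} \cdot \frac{1}{23} \cdot \frac{1169}{4} = \frac{1}{46} \cdot \frac{1169}{4} = \frac{1169}{184}$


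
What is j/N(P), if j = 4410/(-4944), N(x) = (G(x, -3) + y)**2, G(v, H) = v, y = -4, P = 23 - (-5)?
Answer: -245/158208 ≈ -0.0015486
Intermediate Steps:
P = 28 (P = 23 - 1*(-5) = 23 + 5 = 28)
N(x) = (-4 + x)**2 (N(x) = (x - 4)**2 = (-4 + x)**2)
j = -735/824 (j = 4410*(-1/4944) = -735/824 ≈ -0.89199)
j/N(P) = -735/(824*(-4 + 28)**2) = -735/(824*(24**2)) = -735/824/576 = -735/824*1/576 = -245/158208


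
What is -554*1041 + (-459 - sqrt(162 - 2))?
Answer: -577173 - 4*sqrt(10) ≈ -5.7719e+5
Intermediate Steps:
-554*1041 + (-459 - sqrt(162 - 2)) = -576714 + (-459 - sqrt(160)) = -576714 + (-459 - 4*sqrt(10)) = -577173 - 4*sqrt(10)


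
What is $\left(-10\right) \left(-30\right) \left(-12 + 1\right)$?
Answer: $-3300$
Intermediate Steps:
$\left(-10\right) \left(-30\right) \left(-12 + 1\right) = 300 \left(-11\right) = -3300$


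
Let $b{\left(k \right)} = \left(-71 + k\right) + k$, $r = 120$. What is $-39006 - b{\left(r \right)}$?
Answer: $-39175$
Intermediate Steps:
$b{\left(k \right)} = -71 + 2 k$
$-39006 - b{\left(r \right)} = -39006 - \left(-71 + 2 \cdot 120\right) = -39006 - \left(-71 + 240\right) = -39006 - 169 = -39175$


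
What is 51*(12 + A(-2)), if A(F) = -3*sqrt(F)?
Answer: 612 - 153*I*sqrt(2) ≈ 612.0 - 216.37*I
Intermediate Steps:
51*(12 + A(-2)) = 51*(12 - 3*I*sqrt(2)) = 612 - 153*I*sqrt(2)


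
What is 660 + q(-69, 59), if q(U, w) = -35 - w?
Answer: 566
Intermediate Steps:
660 + q(-69, 59) = 660 + (-35 - 1*59) = 660 + (-35 - 59) = 660 - 94 = 566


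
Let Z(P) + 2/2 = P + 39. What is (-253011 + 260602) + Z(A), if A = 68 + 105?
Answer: 7802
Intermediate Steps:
A = 173
Z(P) = 38 + P (Z(P) = -1 + (P + 39) = -1 + (39 + P) = 38 + P)
(-253011 + 260602) + Z(A) = (-253011 + 260602) + (38 + 173) = 7591 + 211 = 7802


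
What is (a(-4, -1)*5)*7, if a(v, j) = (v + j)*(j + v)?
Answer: 875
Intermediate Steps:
a(v, j) = (j + v)² (a(v, j) = (j + v)*(j + v) = (j + v)²)
(a(-4, -1)*5)*7 = ((-1 - 4)²*5)*7 = ((-5)²*5)*7 = (25*5)*7 = 125*7 = 875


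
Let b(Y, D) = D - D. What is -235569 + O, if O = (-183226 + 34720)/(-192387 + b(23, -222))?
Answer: -15106754899/64129 ≈ -2.3557e+5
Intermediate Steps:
b(Y, D) = 0
O = 49502/64129 (O = (-183226 + 34720)/(-192387 + 0) = -148506/(-192387) = -148506*(-1/192387) = 49502/64129 ≈ 0.77191)
-235569 + O = -235569 + 49502/64129 = -15106754899/64129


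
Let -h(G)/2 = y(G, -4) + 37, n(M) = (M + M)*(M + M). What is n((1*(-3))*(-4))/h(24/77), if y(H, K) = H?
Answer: -22176/2873 ≈ -7.7188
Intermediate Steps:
n(M) = 4*M² (n(M) = (2*M)*(2*M) = 4*M²)
h(G) = -74 - 2*G (h(G) = -2*(G + 37) = -2*(37 + G) = -74 - 2*G)
n((1*(-3))*(-4))/h(24/77) = (4*((1*(-3))*(-4))²)/(-74 - 48/77) = (4*(-3*(-4))²)/(-74 - 48/77) = (4*12²)/(-74 - 2*24/77) = (4*144)/(-74 - 48/77) = 576/(-5746/77) = 576*(-77/5746) = -22176/2873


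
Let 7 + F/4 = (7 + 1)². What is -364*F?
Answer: -82992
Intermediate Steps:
F = 228 (F = -28 + 4*(7 + 1)² = -28 + 4*8² = -28 + 4*64 = -28 + 256 = 228)
-364*F = -364*228 = -82992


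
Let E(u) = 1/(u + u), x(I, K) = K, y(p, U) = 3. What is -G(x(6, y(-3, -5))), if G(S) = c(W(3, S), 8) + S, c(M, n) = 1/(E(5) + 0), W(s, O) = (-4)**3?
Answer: -13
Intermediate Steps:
W(s, O) = -64
E(u) = 1/(2*u)
c(M, n) = 10 (c(M, n) = 1/((1/2)/5 + 0) = 1/((1/2)*(1/5) + 0) = 1/(1/10 + 0) = 1/(1/10) = 10)
G(S) = 10 + S
-G(x(6, y(-3, -5))) = -(10 + 3) = -1*13 = -13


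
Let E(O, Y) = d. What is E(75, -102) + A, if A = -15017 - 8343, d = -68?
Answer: -23428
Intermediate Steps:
E(O, Y) = -68
A = -23360
E(75, -102) + A = -68 - 23360 = -23428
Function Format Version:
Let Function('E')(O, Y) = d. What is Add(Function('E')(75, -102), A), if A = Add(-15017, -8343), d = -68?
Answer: -23428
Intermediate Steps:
Function('E')(O, Y) = -68
A = -23360
Add(Function('E')(75, -102), A) = Add(-68, -23360) = -23428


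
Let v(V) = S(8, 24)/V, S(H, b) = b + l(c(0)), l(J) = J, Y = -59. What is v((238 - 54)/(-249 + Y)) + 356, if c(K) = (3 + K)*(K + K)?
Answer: 7264/23 ≈ 315.83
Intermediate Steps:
c(K) = 2*K*(3 + K) (c(K) = (3 + K)*(2*K) = 2*K*(3 + K))
S(H, b) = b (S(H, b) = b + 2*0*(3 + 0) = b + 2*0*3 = b + 0 = b)
v(V) = 24/V
v((238 - 54)/(-249 + Y)) + 356 = 24/(((238 - 54)/(-249 - 59))) + 356 = 24/((184/(-308))) + 356 = 24/((184*(-1/308))) + 356 = 24/(-46/77) + 356 = 24*(-77/46) + 356 = -924/23 + 356 = 7264/23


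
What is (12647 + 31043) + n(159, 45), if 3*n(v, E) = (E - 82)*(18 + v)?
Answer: 41507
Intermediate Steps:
n(v, E) = (-82 + E)*(18 + v)/3 (n(v, E) = ((E - 82)*(18 + v))/3 = ((-82 + E)*(18 + v))/3 = (-82 + E)*(18 + v)/3)
(12647 + 31043) + n(159, 45) = (12647 + 31043) + (-492 + 6*45 - 82/3*159 + (⅓)*45*159) = 43690 + (-492 + 270 - 4346 + 2385) = 43690 - 2183 = 41507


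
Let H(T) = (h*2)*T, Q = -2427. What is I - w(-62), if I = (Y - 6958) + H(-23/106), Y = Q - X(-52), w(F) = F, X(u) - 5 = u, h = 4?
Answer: -491720/53 ≈ -9277.7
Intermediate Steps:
X(u) = 5 + u
Y = -2380 (Y = -2427 - (5 - 52) = -2427 - 1*(-47) = -2427 + 47 = -2380)
H(T) = 8*T (H(T) = (4*2)*T = 8*T)
I = -495006/53 (I = (-2380 - 6958) + 8*(-23/106) = -9338 + 8*(-23*1/106) = -9338 + 8*(-23/106) = -9338 - 92/53 = -495006/53 ≈ -9339.7)
I - w(-62) = -495006/53 - 1*(-62) = -495006/53 + 62 = -491720/53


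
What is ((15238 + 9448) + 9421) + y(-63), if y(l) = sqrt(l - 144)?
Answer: 34107 + 3*I*sqrt(23) ≈ 34107.0 + 14.387*I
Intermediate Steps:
y(l) = sqrt(-144 + l)
((15238 + 9448) + 9421) + y(-63) = ((15238 + 9448) + 9421) + sqrt(-144 - 63) = (24686 + 9421) + sqrt(-207) = 34107 + 3*I*sqrt(23)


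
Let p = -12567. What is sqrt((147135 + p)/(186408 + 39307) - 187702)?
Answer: I*sqrt(195160662294670)/32245 ≈ 433.25*I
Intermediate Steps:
sqrt((147135 + p)/(186408 + 39307) - 187702) = sqrt((147135 - 12567)/(186408 + 39307) - 187702) = sqrt(134568/225715 - 187702) = sqrt(134568*(1/225715) - 187702) = sqrt(19224/32245 - 187702) = sqrt(-6052431766/32245) = I*sqrt(195160662294670)/32245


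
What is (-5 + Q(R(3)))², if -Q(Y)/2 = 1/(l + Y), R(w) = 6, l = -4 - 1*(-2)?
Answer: 121/4 ≈ 30.250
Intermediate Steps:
l = -2 (l = -4 + 2 = -2)
Q(Y) = -2/(-2 + Y)
(-5 + Q(R(3)))² = (-5 - 2/(-2 + 6))² = (-5 - 2/4)² = (-5 - 2*¼)² = (-5 - ½)² = (-11/2)² = 121/4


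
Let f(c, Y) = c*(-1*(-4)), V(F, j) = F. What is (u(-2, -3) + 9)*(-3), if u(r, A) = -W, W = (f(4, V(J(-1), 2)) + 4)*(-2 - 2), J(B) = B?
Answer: -267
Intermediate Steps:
f(c, Y) = 4*c (f(c, Y) = c*4 = 4*c)
W = -80 (W = (4*4 + 4)*(-2 - 2) = (16 + 4)*(-4) = 20*(-4) = -80)
u(r, A) = 80 (u(r, A) = -1*(-80) = 80)
(u(-2, -3) + 9)*(-3) = (80 + 9)*(-3) = 89*(-3) = -267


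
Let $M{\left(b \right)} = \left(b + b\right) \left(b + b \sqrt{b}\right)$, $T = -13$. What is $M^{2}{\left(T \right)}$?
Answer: $-1370928 + 228488 i \sqrt{13} \approx -1.3709 \cdot 10^{6} + 8.2383 \cdot 10^{5} i$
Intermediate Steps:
$M{\left(b \right)} = 2 b \left(b + b^{\frac{3}{2}}\right)$
$M^{2}{\left(T \right)} = \left(2 \left(-13\right)^{2} + 2 \left(-13\right)^{\frac{5}{2}}\right)^{2} = \left(2 \cdot 169 + 2 \cdot 169 i \sqrt{13}\right)^{2} = \left(338 + 338 i \sqrt{13}\right)^{2}$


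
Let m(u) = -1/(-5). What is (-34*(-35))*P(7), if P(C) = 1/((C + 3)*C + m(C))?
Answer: 5950/351 ≈ 16.952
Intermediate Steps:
m(u) = 1/5 (m(u) = -1*(-1/5) = 1/5)
P(C) = 1/(1/5 + C*(3 + C)) (P(C) = 1/((C + 3)*C + 1/5) = 1/((3 + C)*C + 1/5) = 1/(C*(3 + C) + 1/5) = 1/(1/5 + C*(3 + C)))
(-34*(-35))*P(7) = (-34*(-35))*(5/(1 + 5*7**2 + 15*7)) = 1190*(5/(1 + 5*49 + 105)) = 1190*(5/(1 + 245 + 105)) = 1190*(5/351) = 5950/351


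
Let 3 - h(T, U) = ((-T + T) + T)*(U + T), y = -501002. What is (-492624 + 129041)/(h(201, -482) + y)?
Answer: 363583/444518 ≈ 0.81793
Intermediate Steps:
h(T, U) = 3 - T*(T + U) (h(T, U) = 3 - ((-T + T) + T)*(U + T) = 3 - (0 + T)*(T + U) = 3 - T*(T + U))
(-492624 + 129041)/(h(201, -482) + y) = (-492624 + 129041)/((3 - 1*201**2 - 1*201*(-482)) - 501002) = -363583/((3 - 1*40401 + 96882) - 501002) = -363583/((3 - 40401 + 96882) - 501002) = -363583/(56484 - 501002) = -363583/(-444518) = -363583*(-1/444518) = 363583/444518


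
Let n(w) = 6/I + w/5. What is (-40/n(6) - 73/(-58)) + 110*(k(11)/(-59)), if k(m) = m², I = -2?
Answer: -6224657/30798 ≈ -202.11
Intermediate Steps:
n(w) = -3 + w/5 (n(w) = 6/(-2) + w/5 = 6*(-½) + w*(⅕) = -3 + w/5)
(-40/n(6) - 73/(-58)) + 110*(k(11)/(-59)) = (-40/(-3 + (⅕)*6) - 73/(-58)) + 110*(11²/(-59)) = (-40/(-3 + 6/5) - 73*(-1/58)) + 110*(121*(-1/59)) = (-40/(-9/5) + 73/58) + 110*(-121/59) = (-40*(-5/9) + 73/58) - 13310/59 = (200/9 + 73/58) - 13310/59 = 12257/522 - 13310/59 = -6224657/30798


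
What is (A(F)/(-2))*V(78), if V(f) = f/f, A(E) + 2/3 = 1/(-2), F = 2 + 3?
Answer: 7/12 ≈ 0.58333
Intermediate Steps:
F = 5
A(E) = -7/6 (A(E) = -⅔ + 1/(-2) = -⅔ - ½ = -7/6)
V(f) = 1
(A(F)/(-2))*V(78) = -7/6/(-2)*1 = -7/6*(-½)*1 = (7/12)*1 = 7/12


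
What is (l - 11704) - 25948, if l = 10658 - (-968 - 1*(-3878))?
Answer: -29904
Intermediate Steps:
l = 7748 (l = 10658 - (-968 + 3878) = 10658 - 1*2910 = 10658 - 2910 = 7748)
(l - 11704) - 25948 = (7748 - 11704) - 25948 = -3956 - 25948 = -29904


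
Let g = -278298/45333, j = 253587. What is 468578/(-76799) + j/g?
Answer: -98111212870397/2374778678 ≈ -41314.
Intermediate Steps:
g = -30922/5037 (g = -278298*1/45333 = -30922/5037 ≈ -6.1390)
468578/(-76799) + j/g = 468578/(-76799) + 253587/(-30922/5037) = 468578*(-1/76799) + 253587*(-5037/30922) = -468578/76799 - 1277317719/30922 = -98111212870397/2374778678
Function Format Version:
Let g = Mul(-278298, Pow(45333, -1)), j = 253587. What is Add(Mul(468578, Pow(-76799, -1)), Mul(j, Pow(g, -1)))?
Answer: Rational(-98111212870397, 2374778678) ≈ -41314.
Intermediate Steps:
g = Rational(-30922, 5037) (g = Mul(-278298, Rational(1, 45333)) = Rational(-30922, 5037) ≈ -6.1390)
Add(Mul(468578, Pow(-76799, -1)), Mul(j, Pow(g, -1))) = Add(Mul(468578, Pow(-76799, -1)), Mul(253587, Pow(Rational(-30922, 5037), -1))) = Add(Mul(468578, Rational(-1, 76799)), Mul(253587, Rational(-5037, 30922))) = Add(Rational(-468578, 76799), Rational(-1277317719, 30922)) = Rational(-98111212870397, 2374778678)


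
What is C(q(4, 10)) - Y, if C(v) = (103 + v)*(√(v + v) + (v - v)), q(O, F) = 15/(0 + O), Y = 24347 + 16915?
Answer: -41262 + 427*√30/8 ≈ -40970.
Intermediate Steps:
Y = 41262
q(O, F) = 15/O
C(v) = √2*√v*(103 + v) (C(v) = (103 + v)*(√(2*v) + 0) = (103 + v)*(√2*√v + 0) = (103 + v)*(√2*√v) = √2*√v*(103 + v))
C(q(4, 10)) - Y = √2*√(15/4)*(103 + 15/4) - 1*41262 = √2*√(15*(¼))*(103 + 15*(¼)) - 41262 = √2*√(15/4)*(103 + 15/4) - 41262 = √2*(√15/2)*(427/4) - 41262 = 427*√30/8 - 41262 = -41262 + 427*√30/8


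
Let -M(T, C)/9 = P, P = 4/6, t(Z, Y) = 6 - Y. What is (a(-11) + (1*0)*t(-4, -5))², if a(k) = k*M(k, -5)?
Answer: 4356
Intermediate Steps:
P = ⅔ (P = 4*(⅙) = ⅔ ≈ 0.66667)
M(T, C) = -6 (M(T, C) = -9*⅔ = -6)
a(k) = -6*k (a(k) = k*(-6) = -6*k)
(a(-11) + (1*0)*t(-4, -5))² = (-6*(-11) + (1*0)*(6 - 1*(-5)))² = (66 + 0*(6 + 5))² = (66 + 0*11)² = (66 + 0)² = 66² = 4356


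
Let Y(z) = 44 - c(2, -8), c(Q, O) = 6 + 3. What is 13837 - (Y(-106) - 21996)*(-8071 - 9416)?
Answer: -384018170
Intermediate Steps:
c(Q, O) = 9
Y(z) = 35 (Y(z) = 44 - 1*9 = 44 - 9 = 35)
13837 - (Y(-106) - 21996)*(-8071 - 9416) = 13837 - (35 - 21996)*(-8071 - 9416) = 13837 - (-21961)*(-17487) = 13837 - 1*384032007 = 13837 - 384032007 = -384018170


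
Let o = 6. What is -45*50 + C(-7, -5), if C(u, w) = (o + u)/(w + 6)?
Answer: -2251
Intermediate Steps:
C(u, w) = (6 + u)/(6 + w) (C(u, w) = (6 + u)/(w + 6) = (6 + u)/(6 + w))
-45*50 + C(-7, -5) = -45*50 + (6 - 7)/(6 - 5) = -2250 - 1/1 = -2250 + 1*(-1) = -2250 - 1 = -2251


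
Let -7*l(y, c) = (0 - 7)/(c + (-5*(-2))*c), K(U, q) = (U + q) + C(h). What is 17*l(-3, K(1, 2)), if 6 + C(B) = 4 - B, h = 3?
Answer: -17/22 ≈ -0.77273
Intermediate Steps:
C(B) = -2 - B (C(B) = -6 + (4 - B) = -2 - B)
K(U, q) = -5 + U + q (K(U, q) = (U + q) + (-2 - 1*3) = (U + q) + (-2 - 3) = (U + q) - 5 = -5 + U + q)
l(y, c) = 1/(11*c) (l(y, c) = -(0 - 7)/(7*(c + (-5*(-2))*c)) = -(-1)/(c + 10*c) = -(-1)/(11*c) = 1/(11*c))
17*l(-3, K(1, 2)) = 17*(1/(11*(-5 + 1 + 2))) = 17*((1/11)/(-2)) = 17*((1/11)*(-½)) = 17*(-1/22) = -17/22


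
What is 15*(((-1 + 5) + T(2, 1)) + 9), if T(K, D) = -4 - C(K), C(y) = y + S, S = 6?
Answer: 15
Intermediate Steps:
C(y) = 6 + y (C(y) = y + 6 = 6 + y)
T(K, D) = -10 - K (T(K, D) = -4 - (6 + K) = -4 + (-6 - K) = -10 - K)
15*(((-1 + 5) + T(2, 1)) + 9) = 15*(((-1 + 5) + (-10 - 1*2)) + 9) = 15*((4 + (-10 - 2)) + 9) = 15*((4 - 12) + 9) = 15*(-8 + 9) = 15*1 = 15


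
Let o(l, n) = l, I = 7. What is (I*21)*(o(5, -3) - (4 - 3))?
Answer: 588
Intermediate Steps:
(I*21)*(o(5, -3) - (4 - 3)) = (7*21)*(5 - (4 - 3)) = 147*(5 - 1*1) = 147*(5 - 1) = 147*4 = 588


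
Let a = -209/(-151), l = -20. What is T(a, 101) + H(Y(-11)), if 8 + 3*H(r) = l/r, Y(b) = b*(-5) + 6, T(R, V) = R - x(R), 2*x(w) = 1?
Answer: -104555/55266 ≈ -1.8918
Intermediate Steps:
x(w) = ½ (x(w) = (½)*1 = ½)
a = 209/151 (a = -209*(-1/151) = 209/151 ≈ 1.3841)
T(R, V) = -½ + R (T(R, V) = R - 1*½ = R - ½ = -½ + R)
Y(b) = 6 - 5*b (Y(b) = -5*b + 6 = 6 - 5*b)
H(r) = -8/3 - 20/(3*r) (H(r) = -8/3 + (-20/r)/3 = -8/3 - 20/(3*r))
T(a, 101) + H(Y(-11)) = (-½ + 209/151) + 4*(-5 - 2*(6 - 5*(-11)))/(3*(6 - 5*(-11))) = 267/302 + 4*(-5 - 2*(6 + 55))/(3*(6 + 55)) = 267/302 + (4/3)*(-5 - 2*61)/61 = 267/302 + (4/3)*(1/61)*(-5 - 122) = 267/302 + (4/3)*(1/61)*(-127) = 267/302 - 508/183 = -104555/55266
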